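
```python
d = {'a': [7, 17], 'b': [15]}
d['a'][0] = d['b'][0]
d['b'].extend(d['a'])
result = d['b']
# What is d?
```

After line 1: d = {'a': [7, 17], 'b': [15]}
After line 2 (a[0] = b[0] = 15): d = {'a': [15, 17], 'b': [15]}
After line 3 (b.extend(a) appends [15, 17]): d = {'a': [15, 17], 'b': [15, 15, 17]}
After line 4: result = d['b'] = [15, 15, 17]

{'a': [15, 17], 'b': [15, 15, 17]}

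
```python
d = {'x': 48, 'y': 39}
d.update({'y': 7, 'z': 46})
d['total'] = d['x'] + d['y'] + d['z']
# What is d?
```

After line 1: d = {'x': 48, 'y': 39}
After line 2 (y overwritten, z added): d = {'x': 48, 'y': 7, 'z': 46}
After line 3 (total = 48 + 7 + 46 = 101): d = {'x': 48, 'y': 7, 'z': 46, 'total': 101}

{'x': 48, 'y': 7, 'z': 46, 'total': 101}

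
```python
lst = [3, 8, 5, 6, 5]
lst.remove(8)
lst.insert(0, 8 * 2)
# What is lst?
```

After line 1: lst = [3, 8, 5, 6, 5]
After line 2 (remove first 8): lst = [3, 5, 6, 5]
After line 3 (insert 16 at index 0): lst = [16, 3, 5, 6, 5]

[16, 3, 5, 6, 5]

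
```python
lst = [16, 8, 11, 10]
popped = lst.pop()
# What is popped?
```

10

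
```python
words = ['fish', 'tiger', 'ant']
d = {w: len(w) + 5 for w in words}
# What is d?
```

{'fish': 9, 'tiger': 10, 'ant': 8}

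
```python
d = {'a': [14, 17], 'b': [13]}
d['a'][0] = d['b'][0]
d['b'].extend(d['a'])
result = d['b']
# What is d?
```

After line 1: d = {'a': [14, 17], 'b': [13]}
After line 2 (a[0] = b[0] = 13): d = {'a': [13, 17], 'b': [13]}
After line 3 (b.extend(a) appends [13, 17]): d = {'a': [13, 17], 'b': [13, 13, 17]}
After line 4: result = d['b'] = [13, 13, 17]

{'a': [13, 17], 'b': [13, 13, 17]}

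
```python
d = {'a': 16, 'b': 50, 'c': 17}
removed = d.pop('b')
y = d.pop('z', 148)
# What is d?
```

After line 1: d = {'a': 16, 'b': 50, 'c': 17}
After line 2 (pop 'b' returns 50): d = {'a': 16, 'c': 17}, removed = 50
After line 3 (pop 'z' missing, returns default 148): d = {'a': 16, 'c': 17}, y = 148

{'a': 16, 'c': 17}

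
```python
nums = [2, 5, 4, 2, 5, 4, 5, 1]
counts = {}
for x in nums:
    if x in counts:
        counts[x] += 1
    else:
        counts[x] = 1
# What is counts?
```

Initial: counts = {}, nums = [2, 5, 4, 2, 5, 4, 5, 1]
See 2: counts = {2: 1}
See 5: counts = {2: 1, 5: 1}
See 4: counts = {2: 1, 5: 1, 4: 1}
See 2: counts = {2: 2, 5: 1, 4: 1}
See 5: counts = {2: 2, 5: 2, 4: 1}
See 4: counts = {2: 2, 5: 2, 4: 2}
See 5: counts = {2: 2, 5: 3, 4: 2}
See 1: counts = {2: 2, 5: 3, 4: 2, 1: 1}

{2: 2, 5: 3, 4: 2, 1: 1}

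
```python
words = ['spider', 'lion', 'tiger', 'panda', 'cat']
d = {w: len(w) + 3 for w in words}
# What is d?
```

{'spider': 9, 'lion': 7, 'tiger': 8, 'panda': 8, 'cat': 6}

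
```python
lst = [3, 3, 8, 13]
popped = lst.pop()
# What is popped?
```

13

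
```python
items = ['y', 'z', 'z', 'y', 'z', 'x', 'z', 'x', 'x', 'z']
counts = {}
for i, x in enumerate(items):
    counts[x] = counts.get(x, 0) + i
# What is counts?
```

Initial: counts = {}, items = ['y', 'z', 'z', 'y', 'z', 'x', 'z', 'x', 'x', 'z']
i=0, x='y': counts = {'y': 0}
i=1, x='z': counts = {'y': 0, 'z': 1}
i=2, x='z': counts = {'y': 0, 'z': 3}
i=3, x='y': counts = {'y': 3, 'z': 3}
i=4, x='z': counts = {'y': 3, 'z': 7}
i=5, x='x': counts = {'y': 3, 'z': 7, 'x': 5}
i=6, x='z': counts = {'y': 3, 'z': 13, 'x': 5}
i=7, x='x': counts = {'y': 3, 'z': 13, 'x': 12}
i=8, x='x': counts = {'y': 3, 'z': 13, 'x': 20}
i=9, x='z': counts = {'y': 3, 'z': 22, 'x': 20}

{'y': 3, 'z': 22, 'x': 20}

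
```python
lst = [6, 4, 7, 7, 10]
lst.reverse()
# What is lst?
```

[10, 7, 7, 4, 6]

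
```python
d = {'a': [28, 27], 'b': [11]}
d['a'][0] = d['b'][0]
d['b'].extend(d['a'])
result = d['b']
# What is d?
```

After line 1: d = {'a': [28, 27], 'b': [11]}
After line 2 (a[0] = b[0] = 11): d = {'a': [11, 27], 'b': [11]}
After line 3 (b.extend(a) appends [11, 27]): d = {'a': [11, 27], 'b': [11, 11, 27]}
After line 4: result = d['b'] = [11, 11, 27]

{'a': [11, 27], 'b': [11, 11, 27]}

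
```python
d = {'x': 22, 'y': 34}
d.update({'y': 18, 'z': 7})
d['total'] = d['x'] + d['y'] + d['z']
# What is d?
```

After line 1: d = {'x': 22, 'y': 34}
After line 2 (y overwritten, z added): d = {'x': 22, 'y': 18, 'z': 7}
After line 3 (total = 22 + 18 + 7 = 47): d = {'x': 22, 'y': 18, 'z': 7, 'total': 47}

{'x': 22, 'y': 18, 'z': 7, 'total': 47}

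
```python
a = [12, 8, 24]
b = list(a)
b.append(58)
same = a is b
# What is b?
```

After line 1: a = [12, 8, 24]
After line 2 (b = list(a) is a shallow copy, new object): a = [12, 8, 24], b = [12, 8, 24]
After line 3 (append only mutates b): a = [12, 8, 24], b = [12, 8, 24, 58]
After line 4 (same = a is b; different objects -> False): same = False

[12, 8, 24, 58]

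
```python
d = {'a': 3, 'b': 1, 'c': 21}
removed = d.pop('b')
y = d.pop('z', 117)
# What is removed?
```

After line 1: d = {'a': 3, 'b': 1, 'c': 21}
After line 2 (pop 'b' returns 1): d = {'a': 3, 'c': 21}, removed = 1
After line 3 (pop 'z' missing, returns default 117): d = {'a': 3, 'c': 21}, y = 117

1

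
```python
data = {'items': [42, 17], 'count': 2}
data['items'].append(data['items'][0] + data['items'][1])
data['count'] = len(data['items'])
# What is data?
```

After line 1: data = {'items': [42, 17], 'count': 2}
After line 2 (append 42 + 17 = 59): data = {'items': [42, 17, 59], 'count': 2}
After line 3 (count = len(items) = 3): data = {'items': [42, 17, 59], 'count': 3}

{'items': [42, 17, 59], 'count': 3}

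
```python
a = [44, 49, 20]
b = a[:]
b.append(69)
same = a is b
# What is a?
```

After line 1: a = [44, 49, 20]
After line 2 (b = a[:] is a shallow copy, new object): a = [44, 49, 20], b = [44, 49, 20]
After line 3 (append only mutates b): a = [44, 49, 20], b = [44, 49, 20, 69]
After line 4 (same = a is b; different objects -> False): same = False

[44, 49, 20]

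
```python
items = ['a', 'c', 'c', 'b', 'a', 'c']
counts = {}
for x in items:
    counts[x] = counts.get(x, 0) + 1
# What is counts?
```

Initial: counts = {}, items = ['a', 'c', 'c', 'b', 'a', 'c']
See 'a': counts = {'a': 1}
See 'c': counts = {'a': 1, 'c': 1}
See 'c': counts = {'a': 1, 'c': 2}
See 'b': counts = {'a': 1, 'c': 2, 'b': 1}
See 'a': counts = {'a': 2, 'c': 2, 'b': 1}
See 'c': counts = {'a': 2, 'c': 3, 'b': 1}

{'a': 2, 'c': 3, 'b': 1}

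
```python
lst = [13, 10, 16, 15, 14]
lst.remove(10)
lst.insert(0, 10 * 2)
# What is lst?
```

After line 1: lst = [13, 10, 16, 15, 14]
After line 2 (remove first 10): lst = [13, 16, 15, 14]
After line 3 (insert 20 at index 0): lst = [20, 13, 16, 15, 14]

[20, 13, 16, 15, 14]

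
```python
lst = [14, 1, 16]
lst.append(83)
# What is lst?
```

[14, 1, 16, 83]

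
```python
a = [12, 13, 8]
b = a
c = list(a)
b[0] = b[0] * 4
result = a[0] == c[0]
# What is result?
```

After line 1: a = [12, 13, 8]
After line 2 (b = a, alias): a = [12, 13, 8], b = [12, 13, 8]
After line 3 (c = list(a) is a copy, new object): c = [12, 13, 8]
After line 4 (b[0] = 12 * 4 = 48; mutates shared a/b): a = b = [48, 13, 8], c = [12, 13, 8]
After line 5 (a[0] = 48, c[0] = 12; result = False)

False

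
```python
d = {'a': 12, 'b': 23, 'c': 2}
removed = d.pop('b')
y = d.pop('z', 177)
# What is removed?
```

After line 1: d = {'a': 12, 'b': 23, 'c': 2}
After line 2 (pop 'b' returns 23): d = {'a': 12, 'c': 2}, removed = 23
After line 3 (pop 'z' missing, returns default 177): d = {'a': 12, 'c': 2}, y = 177

23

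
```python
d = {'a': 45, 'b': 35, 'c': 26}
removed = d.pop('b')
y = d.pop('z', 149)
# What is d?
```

After line 1: d = {'a': 45, 'b': 35, 'c': 26}
After line 2 (pop 'b' returns 35): d = {'a': 45, 'c': 26}, removed = 35
After line 3 (pop 'z' missing, returns default 149): d = {'a': 45, 'c': 26}, y = 149

{'a': 45, 'c': 26}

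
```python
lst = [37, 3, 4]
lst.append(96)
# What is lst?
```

[37, 3, 4, 96]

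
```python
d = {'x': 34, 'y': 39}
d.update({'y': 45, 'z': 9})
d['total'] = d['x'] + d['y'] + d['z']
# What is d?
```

After line 1: d = {'x': 34, 'y': 39}
After line 2 (y overwritten, z added): d = {'x': 34, 'y': 45, 'z': 9}
After line 3 (total = 34 + 45 + 9 = 88): d = {'x': 34, 'y': 45, 'z': 9, 'total': 88}

{'x': 34, 'y': 45, 'z': 9, 'total': 88}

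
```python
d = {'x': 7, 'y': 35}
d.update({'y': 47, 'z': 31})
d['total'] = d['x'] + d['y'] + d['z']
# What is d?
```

After line 1: d = {'x': 7, 'y': 35}
After line 2 (y overwritten, z added): d = {'x': 7, 'y': 47, 'z': 31}
After line 3 (total = 7 + 47 + 31 = 85): d = {'x': 7, 'y': 47, 'z': 31, 'total': 85}

{'x': 7, 'y': 47, 'z': 31, 'total': 85}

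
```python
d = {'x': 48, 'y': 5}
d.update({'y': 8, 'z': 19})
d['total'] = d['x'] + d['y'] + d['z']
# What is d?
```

After line 1: d = {'x': 48, 'y': 5}
After line 2 (y overwritten, z added): d = {'x': 48, 'y': 8, 'z': 19}
After line 3 (total = 48 + 8 + 19 = 75): d = {'x': 48, 'y': 8, 'z': 19, 'total': 75}

{'x': 48, 'y': 8, 'z': 19, 'total': 75}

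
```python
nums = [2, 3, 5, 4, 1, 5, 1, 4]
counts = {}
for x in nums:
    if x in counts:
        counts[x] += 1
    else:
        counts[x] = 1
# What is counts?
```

Initial: counts = {}, nums = [2, 3, 5, 4, 1, 5, 1, 4]
See 2: counts = {2: 1}
See 3: counts = {2: 1, 3: 1}
See 5: counts = {2: 1, 3: 1, 5: 1}
See 4: counts = {2: 1, 3: 1, 5: 1, 4: 1}
See 1: counts = {2: 1, 3: 1, 5: 1, 4: 1, 1: 1}
See 5: counts = {2: 1, 3: 1, 5: 2, 4: 1, 1: 1}
See 1: counts = {2: 1, 3: 1, 5: 2, 4: 1, 1: 2}
See 4: counts = {2: 1, 3: 1, 5: 2, 4: 2, 1: 2}

{2: 1, 3: 1, 5: 2, 4: 2, 1: 2}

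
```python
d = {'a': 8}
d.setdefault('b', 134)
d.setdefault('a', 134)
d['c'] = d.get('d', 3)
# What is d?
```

After line 1: d = {'a': 8}
After line 2 (setdefault adds 'b'=134): d = {'a': 8, 'b': 134}
After line 3 (setdefault 'a' no-op, already exists): d = {'a': 8, 'b': 134}
After line 4 (get('d', 3) returns default since 'd' not in d): d = {'a': 8, 'b': 134, 'c': 3}

{'a': 8, 'b': 134, 'c': 3}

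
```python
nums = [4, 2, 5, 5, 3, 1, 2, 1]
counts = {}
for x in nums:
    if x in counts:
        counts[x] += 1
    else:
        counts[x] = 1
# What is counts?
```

Initial: counts = {}, nums = [4, 2, 5, 5, 3, 1, 2, 1]
See 4: counts = {4: 1}
See 2: counts = {4: 1, 2: 1}
See 5: counts = {4: 1, 2: 1, 5: 1}
See 5: counts = {4: 1, 2: 1, 5: 2}
See 3: counts = {4: 1, 2: 1, 5: 2, 3: 1}
See 1: counts = {4: 1, 2: 1, 5: 2, 3: 1, 1: 1}
See 2: counts = {4: 1, 2: 2, 5: 2, 3: 1, 1: 1}
See 1: counts = {4: 1, 2: 2, 5: 2, 3: 1, 1: 2}

{4: 1, 2: 2, 5: 2, 3: 1, 1: 2}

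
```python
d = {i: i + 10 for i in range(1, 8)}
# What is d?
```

{1: 11, 2: 12, 3: 13, 4: 14, 5: 15, 6: 16, 7: 17}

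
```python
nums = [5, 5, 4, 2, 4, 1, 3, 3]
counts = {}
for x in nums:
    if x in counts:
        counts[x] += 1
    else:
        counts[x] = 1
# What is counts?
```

Initial: counts = {}, nums = [5, 5, 4, 2, 4, 1, 3, 3]
See 5: counts = {5: 1}
See 5: counts = {5: 2}
See 4: counts = {5: 2, 4: 1}
See 2: counts = {5: 2, 4: 1, 2: 1}
See 4: counts = {5: 2, 4: 2, 2: 1}
See 1: counts = {5: 2, 4: 2, 2: 1, 1: 1}
See 3: counts = {5: 2, 4: 2, 2: 1, 1: 1, 3: 1}
See 3: counts = {5: 2, 4: 2, 2: 1, 1: 1, 3: 2}

{5: 2, 4: 2, 2: 1, 1: 1, 3: 2}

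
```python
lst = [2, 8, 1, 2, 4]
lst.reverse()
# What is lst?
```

[4, 2, 1, 8, 2]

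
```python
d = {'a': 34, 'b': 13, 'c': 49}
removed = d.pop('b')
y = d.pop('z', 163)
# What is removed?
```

After line 1: d = {'a': 34, 'b': 13, 'c': 49}
After line 2 (pop 'b' returns 13): d = {'a': 34, 'c': 49}, removed = 13
After line 3 (pop 'z' missing, returns default 163): d = {'a': 34, 'c': 49}, y = 163

13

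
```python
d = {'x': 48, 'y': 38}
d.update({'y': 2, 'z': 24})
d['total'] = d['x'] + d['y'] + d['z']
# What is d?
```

After line 1: d = {'x': 48, 'y': 38}
After line 2 (y overwritten, z added): d = {'x': 48, 'y': 2, 'z': 24}
After line 3 (total = 48 + 2 + 24 = 74): d = {'x': 48, 'y': 2, 'z': 24, 'total': 74}

{'x': 48, 'y': 2, 'z': 24, 'total': 74}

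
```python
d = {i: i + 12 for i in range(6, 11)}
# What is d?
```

{6: 18, 7: 19, 8: 20, 9: 21, 10: 22}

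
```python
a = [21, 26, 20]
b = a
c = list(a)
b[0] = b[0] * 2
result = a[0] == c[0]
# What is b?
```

After line 1: a = [21, 26, 20]
After line 2 (b = a, alias): a = [21, 26, 20], b = [21, 26, 20]
After line 3 (c = list(a) is a copy, new object): c = [21, 26, 20]
After line 4 (b[0] = 21 * 2 = 42; mutates shared a/b): a = b = [42, 26, 20], c = [21, 26, 20]
After line 5 (a[0] = 42, c[0] = 21; result = False)

[42, 26, 20]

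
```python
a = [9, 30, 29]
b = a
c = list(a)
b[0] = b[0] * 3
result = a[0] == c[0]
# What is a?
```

After line 1: a = [9, 30, 29]
After line 2 (b = a, alias): a = [9, 30, 29], b = [9, 30, 29]
After line 3 (c = list(a) is a copy, new object): c = [9, 30, 29]
After line 4 (b[0] = 9 * 3 = 27; mutates shared a/b): a = b = [27, 30, 29], c = [9, 30, 29]
After line 5 (a[0] = 27, c[0] = 9; result = False)

[27, 30, 29]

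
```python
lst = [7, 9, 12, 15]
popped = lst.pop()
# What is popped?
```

15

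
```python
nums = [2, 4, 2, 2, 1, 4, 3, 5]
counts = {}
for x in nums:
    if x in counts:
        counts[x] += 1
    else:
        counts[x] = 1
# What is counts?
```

Initial: counts = {}, nums = [2, 4, 2, 2, 1, 4, 3, 5]
See 2: counts = {2: 1}
See 4: counts = {2: 1, 4: 1}
See 2: counts = {2: 2, 4: 1}
See 2: counts = {2: 3, 4: 1}
See 1: counts = {2: 3, 4: 1, 1: 1}
See 4: counts = {2: 3, 4: 2, 1: 1}
See 3: counts = {2: 3, 4: 2, 1: 1, 3: 1}
See 5: counts = {2: 3, 4: 2, 1: 1, 3: 1, 5: 1}

{2: 3, 4: 2, 1: 1, 3: 1, 5: 1}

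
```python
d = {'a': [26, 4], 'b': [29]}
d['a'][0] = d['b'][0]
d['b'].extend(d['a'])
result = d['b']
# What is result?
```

After line 1: d = {'a': [26, 4], 'b': [29]}
After line 2 (a[0] = b[0] = 29): d = {'a': [29, 4], 'b': [29]}
After line 3 (b.extend(a) appends [29, 4]): d = {'a': [29, 4], 'b': [29, 29, 4]}
After line 4: result = d['b'] = [29, 29, 4]

[29, 29, 4]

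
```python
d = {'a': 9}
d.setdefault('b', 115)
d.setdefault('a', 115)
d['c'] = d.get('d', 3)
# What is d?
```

After line 1: d = {'a': 9}
After line 2 (setdefault adds 'b'=115): d = {'a': 9, 'b': 115}
After line 3 (setdefault 'a' no-op, already exists): d = {'a': 9, 'b': 115}
After line 4 (get('d', 3) returns default since 'd' not in d): d = {'a': 9, 'b': 115, 'c': 3}

{'a': 9, 'b': 115, 'c': 3}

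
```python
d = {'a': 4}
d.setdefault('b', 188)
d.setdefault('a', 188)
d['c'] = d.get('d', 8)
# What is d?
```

After line 1: d = {'a': 4}
After line 2 (setdefault adds 'b'=188): d = {'a': 4, 'b': 188}
After line 3 (setdefault 'a' no-op, already exists): d = {'a': 4, 'b': 188}
After line 4 (get('d', 8) returns default since 'd' not in d): d = {'a': 4, 'b': 188, 'c': 8}

{'a': 4, 'b': 188, 'c': 8}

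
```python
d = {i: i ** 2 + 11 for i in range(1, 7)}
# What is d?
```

{1: 12, 2: 15, 3: 20, 4: 27, 5: 36, 6: 47}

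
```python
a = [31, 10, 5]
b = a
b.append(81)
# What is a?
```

After line 1: a = [31, 10, 5]
After line 2 (b = a is an alias, same object): a = [31, 10, 5], b = [31, 10, 5]
After line 3 (b.append mutates the shared list): a = [31, 10, 5, 81], b = [31, 10, 5, 81]

[31, 10, 5, 81]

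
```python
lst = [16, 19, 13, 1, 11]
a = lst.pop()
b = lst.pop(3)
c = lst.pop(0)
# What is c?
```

After line 1: lst = [16, 19, 13, 1, 11]
After line 2 (pop() -> a = 11): lst = [16, 19, 13, 1]
After line 3 (pop(3) -> b = 1): lst = [16, 19, 13]
After line 4 (pop(0) -> c = 16): lst = [19, 13]

16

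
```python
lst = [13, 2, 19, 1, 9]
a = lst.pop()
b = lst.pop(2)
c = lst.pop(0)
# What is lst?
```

After line 1: lst = [13, 2, 19, 1, 9]
After line 2 (pop() -> a = 9): lst = [13, 2, 19, 1]
After line 3 (pop(2) -> b = 19): lst = [13, 2, 1]
After line 4 (pop(0) -> c = 13): lst = [2, 1]

[2, 1]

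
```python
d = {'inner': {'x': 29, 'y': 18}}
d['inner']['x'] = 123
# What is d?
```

After line 1: d = {'inner': {'x': 29, 'y': 18}}
After line 2 (inner x overwritten): d = {'inner': {'x': 123, 'y': 18}}

{'inner': {'x': 123, 'y': 18}}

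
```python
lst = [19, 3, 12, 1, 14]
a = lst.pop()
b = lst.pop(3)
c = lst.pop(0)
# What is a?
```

After line 1: lst = [19, 3, 12, 1, 14]
After line 2 (pop() -> a = 14): lst = [19, 3, 12, 1]
After line 3 (pop(3) -> b = 1): lst = [19, 3, 12]
After line 4 (pop(0) -> c = 19): lst = [3, 12]

14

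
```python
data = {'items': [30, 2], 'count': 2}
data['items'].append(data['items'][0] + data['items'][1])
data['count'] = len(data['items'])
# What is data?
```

After line 1: data = {'items': [30, 2], 'count': 2}
After line 2 (append 30 + 2 = 32): data = {'items': [30, 2, 32], 'count': 2}
After line 3 (count = len(items) = 3): data = {'items': [30, 2, 32], 'count': 3}

{'items': [30, 2, 32], 'count': 3}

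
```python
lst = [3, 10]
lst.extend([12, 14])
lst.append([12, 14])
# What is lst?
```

After line 1: lst = [3, 10]
After line 2 (extend unpacks [12, 14]): lst = [3, 10, 12, 14]
After line 3 (append adds [12, 14] as single element): lst = [3, 10, 12, 14, [12, 14]]

[3, 10, 12, 14, [12, 14]]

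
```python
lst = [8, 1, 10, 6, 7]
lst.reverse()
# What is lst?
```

[7, 6, 10, 1, 8]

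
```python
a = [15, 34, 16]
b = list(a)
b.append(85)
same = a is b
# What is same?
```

After line 1: a = [15, 34, 16]
After line 2 (b = list(a) is a shallow copy, new object): a = [15, 34, 16], b = [15, 34, 16]
After line 3 (append only mutates b): a = [15, 34, 16], b = [15, 34, 16, 85]
After line 4 (same = a is b; different objects -> False): same = False

False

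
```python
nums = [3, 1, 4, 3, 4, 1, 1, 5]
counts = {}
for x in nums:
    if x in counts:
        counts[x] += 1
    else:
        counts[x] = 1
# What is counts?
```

Initial: counts = {}, nums = [3, 1, 4, 3, 4, 1, 1, 5]
See 3: counts = {3: 1}
See 1: counts = {3: 1, 1: 1}
See 4: counts = {3: 1, 1: 1, 4: 1}
See 3: counts = {3: 2, 1: 1, 4: 1}
See 4: counts = {3: 2, 1: 1, 4: 2}
See 1: counts = {3: 2, 1: 2, 4: 2}
See 1: counts = {3: 2, 1: 3, 4: 2}
See 5: counts = {3: 2, 1: 3, 4: 2, 5: 1}

{3: 2, 1: 3, 4: 2, 5: 1}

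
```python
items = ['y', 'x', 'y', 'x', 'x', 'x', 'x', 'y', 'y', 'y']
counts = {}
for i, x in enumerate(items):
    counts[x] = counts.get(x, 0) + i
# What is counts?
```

Initial: counts = {}, items = ['y', 'x', 'y', 'x', 'x', 'x', 'x', 'y', 'y', 'y']
i=0, x='y': counts = {'y': 0}
i=1, x='x': counts = {'y': 0, 'x': 1}
i=2, x='y': counts = {'y': 2, 'x': 1}
i=3, x='x': counts = {'y': 2, 'x': 4}
i=4, x='x': counts = {'y': 2, 'x': 8}
i=5, x='x': counts = {'y': 2, 'x': 13}
i=6, x='x': counts = {'y': 2, 'x': 19}
i=7, x='y': counts = {'y': 9, 'x': 19}
i=8, x='y': counts = {'y': 17, 'x': 19}
i=9, x='y': counts = {'y': 26, 'x': 19}

{'y': 26, 'x': 19}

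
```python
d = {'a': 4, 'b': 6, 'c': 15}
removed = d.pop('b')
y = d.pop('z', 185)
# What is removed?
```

After line 1: d = {'a': 4, 'b': 6, 'c': 15}
After line 2 (pop 'b' returns 6): d = {'a': 4, 'c': 15}, removed = 6
After line 3 (pop 'z' missing, returns default 185): d = {'a': 4, 'c': 15}, y = 185

6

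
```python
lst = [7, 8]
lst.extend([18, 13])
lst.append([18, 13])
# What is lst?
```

After line 1: lst = [7, 8]
After line 2 (extend unpacks [18, 13]): lst = [7, 8, 18, 13]
After line 3 (append adds [18, 13] as single element): lst = [7, 8, 18, 13, [18, 13]]

[7, 8, 18, 13, [18, 13]]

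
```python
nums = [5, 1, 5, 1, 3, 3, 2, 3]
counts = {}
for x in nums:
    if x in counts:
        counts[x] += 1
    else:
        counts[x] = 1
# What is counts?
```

Initial: counts = {}, nums = [5, 1, 5, 1, 3, 3, 2, 3]
See 5: counts = {5: 1}
See 1: counts = {5: 1, 1: 1}
See 5: counts = {5: 2, 1: 1}
See 1: counts = {5: 2, 1: 2}
See 3: counts = {5: 2, 1: 2, 3: 1}
See 3: counts = {5: 2, 1: 2, 3: 2}
See 2: counts = {5: 2, 1: 2, 3: 2, 2: 1}
See 3: counts = {5: 2, 1: 2, 3: 3, 2: 1}

{5: 2, 1: 2, 3: 3, 2: 1}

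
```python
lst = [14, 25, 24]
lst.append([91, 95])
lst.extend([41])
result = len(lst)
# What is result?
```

After line 1: lst = [14, 25, 24]
After line 2 (append adds [91, 95] as single element): lst = [14, 25, 24, [91, 95]]
After line 3 (extend unpacks [41], adds 41): lst = [14, 25, 24, [91, 95], 41]
After line 4: result = len(lst) = 5

5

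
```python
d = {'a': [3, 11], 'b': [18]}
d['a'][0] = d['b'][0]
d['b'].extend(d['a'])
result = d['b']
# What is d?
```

After line 1: d = {'a': [3, 11], 'b': [18]}
After line 2 (a[0] = b[0] = 18): d = {'a': [18, 11], 'b': [18]}
After line 3 (b.extend(a) appends [18, 11]): d = {'a': [18, 11], 'b': [18, 18, 11]}
After line 4: result = d['b'] = [18, 18, 11]

{'a': [18, 11], 'b': [18, 18, 11]}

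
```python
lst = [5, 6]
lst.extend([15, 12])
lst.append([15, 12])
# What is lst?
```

After line 1: lst = [5, 6]
After line 2 (extend unpacks [15, 12]): lst = [5, 6, 15, 12]
After line 3 (append adds [15, 12] as single element): lst = [5, 6, 15, 12, [15, 12]]

[5, 6, 15, 12, [15, 12]]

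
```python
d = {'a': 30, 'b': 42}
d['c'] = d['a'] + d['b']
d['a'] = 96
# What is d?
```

After line 1: d = {'a': 30, 'b': 42}
After line 2 (d['c'] = 30 + 42): d = {'a': 30, 'b': 42, 'c': 72}
After line 3: d = {'a': 96, 'b': 42, 'c': 72}

{'a': 96, 'b': 42, 'c': 72}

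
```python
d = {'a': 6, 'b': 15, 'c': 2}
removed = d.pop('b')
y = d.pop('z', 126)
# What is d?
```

After line 1: d = {'a': 6, 'b': 15, 'c': 2}
After line 2 (pop 'b' returns 15): d = {'a': 6, 'c': 2}, removed = 15
After line 3 (pop 'z' missing, returns default 126): d = {'a': 6, 'c': 2}, y = 126

{'a': 6, 'c': 2}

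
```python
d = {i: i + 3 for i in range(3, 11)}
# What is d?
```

{3: 6, 4: 7, 5: 8, 6: 9, 7: 10, 8: 11, 9: 12, 10: 13}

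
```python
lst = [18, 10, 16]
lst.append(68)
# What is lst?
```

[18, 10, 16, 68]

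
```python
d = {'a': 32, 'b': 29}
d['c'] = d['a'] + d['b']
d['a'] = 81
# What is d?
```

After line 1: d = {'a': 32, 'b': 29}
After line 2 (d['c'] = 32 + 29): d = {'a': 32, 'b': 29, 'c': 61}
After line 3: d = {'a': 81, 'b': 29, 'c': 61}

{'a': 81, 'b': 29, 'c': 61}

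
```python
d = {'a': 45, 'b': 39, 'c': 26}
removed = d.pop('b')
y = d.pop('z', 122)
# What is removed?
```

After line 1: d = {'a': 45, 'b': 39, 'c': 26}
After line 2 (pop 'b' returns 39): d = {'a': 45, 'c': 26}, removed = 39
After line 3 (pop 'z' missing, returns default 122): d = {'a': 45, 'c': 26}, y = 122

39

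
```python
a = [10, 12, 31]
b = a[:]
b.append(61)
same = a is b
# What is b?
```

After line 1: a = [10, 12, 31]
After line 2 (b = a[:] is a shallow copy, new object): a = [10, 12, 31], b = [10, 12, 31]
After line 3 (append only mutates b): a = [10, 12, 31], b = [10, 12, 31, 61]
After line 4 (same = a is b; different objects -> False): same = False

[10, 12, 31, 61]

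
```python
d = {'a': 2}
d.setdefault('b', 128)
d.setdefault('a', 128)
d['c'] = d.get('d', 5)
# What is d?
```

After line 1: d = {'a': 2}
After line 2 (setdefault adds 'b'=128): d = {'a': 2, 'b': 128}
After line 3 (setdefault 'a' no-op, already exists): d = {'a': 2, 'b': 128}
After line 4 (get('d', 5) returns default since 'd' not in d): d = {'a': 2, 'b': 128, 'c': 5}

{'a': 2, 'b': 128, 'c': 5}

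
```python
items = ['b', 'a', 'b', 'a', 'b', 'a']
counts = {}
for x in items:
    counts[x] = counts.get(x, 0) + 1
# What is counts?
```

Initial: counts = {}, items = ['b', 'a', 'b', 'a', 'b', 'a']
See 'b': counts = {'b': 1}
See 'a': counts = {'b': 1, 'a': 1}
See 'b': counts = {'b': 2, 'a': 1}
See 'a': counts = {'b': 2, 'a': 2}
See 'b': counts = {'b': 3, 'a': 2}
See 'a': counts = {'b': 3, 'a': 3}

{'b': 3, 'a': 3}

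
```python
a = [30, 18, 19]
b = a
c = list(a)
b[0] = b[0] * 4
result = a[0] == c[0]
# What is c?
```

After line 1: a = [30, 18, 19]
After line 2 (b = a, alias): a = [30, 18, 19], b = [30, 18, 19]
After line 3 (c = list(a) is a copy, new object): c = [30, 18, 19]
After line 4 (b[0] = 30 * 4 = 120; mutates shared a/b): a = b = [120, 18, 19], c = [30, 18, 19]
After line 5 (a[0] = 120, c[0] = 30; result = False)

[30, 18, 19]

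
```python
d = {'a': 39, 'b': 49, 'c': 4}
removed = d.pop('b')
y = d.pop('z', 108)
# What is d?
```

After line 1: d = {'a': 39, 'b': 49, 'c': 4}
After line 2 (pop 'b' returns 49): d = {'a': 39, 'c': 4}, removed = 49
After line 3 (pop 'z' missing, returns default 108): d = {'a': 39, 'c': 4}, y = 108

{'a': 39, 'c': 4}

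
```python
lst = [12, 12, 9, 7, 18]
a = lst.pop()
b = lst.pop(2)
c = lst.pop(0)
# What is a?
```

After line 1: lst = [12, 12, 9, 7, 18]
After line 2 (pop() -> a = 18): lst = [12, 12, 9, 7]
After line 3 (pop(2) -> b = 9): lst = [12, 12, 7]
After line 4 (pop(0) -> c = 12): lst = [12, 7]

18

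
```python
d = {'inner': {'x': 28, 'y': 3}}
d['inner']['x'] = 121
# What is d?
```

After line 1: d = {'inner': {'x': 28, 'y': 3}}
After line 2 (inner x overwritten): d = {'inner': {'x': 121, 'y': 3}}

{'inner': {'x': 121, 'y': 3}}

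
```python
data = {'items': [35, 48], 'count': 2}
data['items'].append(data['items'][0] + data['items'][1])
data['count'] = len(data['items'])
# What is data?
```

After line 1: data = {'items': [35, 48], 'count': 2}
After line 2 (append 35 + 48 = 83): data = {'items': [35, 48, 83], 'count': 2}
After line 3 (count = len(items) = 3): data = {'items': [35, 48, 83], 'count': 3}

{'items': [35, 48, 83], 'count': 3}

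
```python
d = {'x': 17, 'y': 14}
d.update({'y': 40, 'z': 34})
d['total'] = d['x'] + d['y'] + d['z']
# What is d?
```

After line 1: d = {'x': 17, 'y': 14}
After line 2 (y overwritten, z added): d = {'x': 17, 'y': 40, 'z': 34}
After line 3 (total = 17 + 40 + 34 = 91): d = {'x': 17, 'y': 40, 'z': 34, 'total': 91}

{'x': 17, 'y': 40, 'z': 34, 'total': 91}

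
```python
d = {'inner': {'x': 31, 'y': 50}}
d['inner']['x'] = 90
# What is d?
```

After line 1: d = {'inner': {'x': 31, 'y': 50}}
After line 2 (inner x overwritten): d = {'inner': {'x': 90, 'y': 50}}

{'inner': {'x': 90, 'y': 50}}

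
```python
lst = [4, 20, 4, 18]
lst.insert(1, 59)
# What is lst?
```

[4, 59, 20, 4, 18]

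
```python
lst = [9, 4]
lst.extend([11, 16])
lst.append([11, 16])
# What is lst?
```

After line 1: lst = [9, 4]
After line 2 (extend unpacks [11, 16]): lst = [9, 4, 11, 16]
After line 3 (append adds [11, 16] as single element): lst = [9, 4, 11, 16, [11, 16]]

[9, 4, 11, 16, [11, 16]]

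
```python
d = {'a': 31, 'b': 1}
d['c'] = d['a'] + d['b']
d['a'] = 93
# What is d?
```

After line 1: d = {'a': 31, 'b': 1}
After line 2 (d['c'] = 31 + 1): d = {'a': 31, 'b': 1, 'c': 32}
After line 3: d = {'a': 93, 'b': 1, 'c': 32}

{'a': 93, 'b': 1, 'c': 32}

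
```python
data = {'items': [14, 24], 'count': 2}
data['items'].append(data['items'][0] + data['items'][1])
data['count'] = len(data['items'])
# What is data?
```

After line 1: data = {'items': [14, 24], 'count': 2}
After line 2 (append 14 + 24 = 38): data = {'items': [14, 24, 38], 'count': 2}
After line 3 (count = len(items) = 3): data = {'items': [14, 24, 38], 'count': 3}

{'items': [14, 24, 38], 'count': 3}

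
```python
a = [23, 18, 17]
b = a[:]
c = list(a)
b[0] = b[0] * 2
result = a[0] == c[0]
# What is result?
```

After line 1: a = [23, 18, 17]
After line 2 (b = a[:], copy): a = [23, 18, 17], b = [23, 18, 17]
After line 3 (c = list(a) is a copy, new object): c = [23, 18, 17]
After line 4 (b[0] = 23 * 2 = 46; only b mutates (copy)): a = [23, 18, 17], b = [46, 18, 17], c = [23, 18, 17]
After line 5 (a[0] = 23, c[0] = 23; result = True)

True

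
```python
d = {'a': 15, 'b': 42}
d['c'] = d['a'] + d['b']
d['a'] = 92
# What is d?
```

After line 1: d = {'a': 15, 'b': 42}
After line 2 (d['c'] = 15 + 42): d = {'a': 15, 'b': 42, 'c': 57}
After line 3: d = {'a': 92, 'b': 42, 'c': 57}

{'a': 92, 'b': 42, 'c': 57}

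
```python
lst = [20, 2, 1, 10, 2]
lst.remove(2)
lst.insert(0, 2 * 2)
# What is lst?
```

After line 1: lst = [20, 2, 1, 10, 2]
After line 2 (remove first 2): lst = [20, 1, 10, 2]
After line 3 (insert 4 at index 0): lst = [4, 20, 1, 10, 2]

[4, 20, 1, 10, 2]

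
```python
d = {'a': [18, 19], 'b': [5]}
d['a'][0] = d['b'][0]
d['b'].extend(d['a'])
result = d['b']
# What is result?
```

After line 1: d = {'a': [18, 19], 'b': [5]}
After line 2 (a[0] = b[0] = 5): d = {'a': [5, 19], 'b': [5]}
After line 3 (b.extend(a) appends [5, 19]): d = {'a': [5, 19], 'b': [5, 5, 19]}
After line 4: result = d['b'] = [5, 5, 19]

[5, 5, 19]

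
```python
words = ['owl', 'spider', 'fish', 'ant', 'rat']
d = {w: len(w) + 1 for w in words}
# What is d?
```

{'owl': 4, 'spider': 7, 'fish': 5, 'ant': 4, 'rat': 4}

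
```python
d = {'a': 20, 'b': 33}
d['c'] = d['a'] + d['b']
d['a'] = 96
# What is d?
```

After line 1: d = {'a': 20, 'b': 33}
After line 2 (d['c'] = 20 + 33): d = {'a': 20, 'b': 33, 'c': 53}
After line 3: d = {'a': 96, 'b': 33, 'c': 53}

{'a': 96, 'b': 33, 'c': 53}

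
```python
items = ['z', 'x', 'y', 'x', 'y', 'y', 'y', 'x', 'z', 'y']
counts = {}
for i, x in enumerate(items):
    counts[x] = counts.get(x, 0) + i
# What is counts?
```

Initial: counts = {}, items = ['z', 'x', 'y', 'x', 'y', 'y', 'y', 'x', 'z', 'y']
i=0, x='z': counts = {'z': 0}
i=1, x='x': counts = {'z': 0, 'x': 1}
i=2, x='y': counts = {'z': 0, 'x': 1, 'y': 2}
i=3, x='x': counts = {'z': 0, 'x': 4, 'y': 2}
i=4, x='y': counts = {'z': 0, 'x': 4, 'y': 6}
i=5, x='y': counts = {'z': 0, 'x': 4, 'y': 11}
i=6, x='y': counts = {'z': 0, 'x': 4, 'y': 17}
i=7, x='x': counts = {'z': 0, 'x': 11, 'y': 17}
i=8, x='z': counts = {'z': 8, 'x': 11, 'y': 17}
i=9, x='y': counts = {'z': 8, 'x': 11, 'y': 26}

{'z': 8, 'x': 11, 'y': 26}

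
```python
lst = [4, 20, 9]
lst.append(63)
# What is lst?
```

[4, 20, 9, 63]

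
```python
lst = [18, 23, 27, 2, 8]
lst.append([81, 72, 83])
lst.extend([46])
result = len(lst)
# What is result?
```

After line 1: lst = [18, 23, 27, 2, 8]
After line 2 (append adds [81, 72, 83] as single element): lst = [18, 23, 27, 2, 8, [81, 72, 83]]
After line 3 (extend unpacks [46], adds 46): lst = [18, 23, 27, 2, 8, [81, 72, 83], 46]
After line 4: result = len(lst) = 7

7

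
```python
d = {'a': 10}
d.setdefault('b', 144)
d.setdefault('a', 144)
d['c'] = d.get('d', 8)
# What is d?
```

After line 1: d = {'a': 10}
After line 2 (setdefault adds 'b'=144): d = {'a': 10, 'b': 144}
After line 3 (setdefault 'a' no-op, already exists): d = {'a': 10, 'b': 144}
After line 4 (get('d', 8) returns default since 'd' not in d): d = {'a': 10, 'b': 144, 'c': 8}

{'a': 10, 'b': 144, 'c': 8}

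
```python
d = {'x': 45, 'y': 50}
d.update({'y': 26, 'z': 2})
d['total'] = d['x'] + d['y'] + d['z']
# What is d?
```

After line 1: d = {'x': 45, 'y': 50}
After line 2 (y overwritten, z added): d = {'x': 45, 'y': 26, 'z': 2}
After line 3 (total = 45 + 26 + 2 = 73): d = {'x': 45, 'y': 26, 'z': 2, 'total': 73}

{'x': 45, 'y': 26, 'z': 2, 'total': 73}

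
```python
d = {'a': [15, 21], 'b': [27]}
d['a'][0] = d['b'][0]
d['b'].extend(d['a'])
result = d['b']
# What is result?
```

After line 1: d = {'a': [15, 21], 'b': [27]}
After line 2 (a[0] = b[0] = 27): d = {'a': [27, 21], 'b': [27]}
After line 3 (b.extend(a) appends [27, 21]): d = {'a': [27, 21], 'b': [27, 27, 21]}
After line 4: result = d['b'] = [27, 27, 21]

[27, 27, 21]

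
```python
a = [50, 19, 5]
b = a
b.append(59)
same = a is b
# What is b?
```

After line 1: a = [50, 19, 5]
After line 2 (b = a is an alias, same object): a = [50, 19, 5], b = [50, 19, 5]
After line 3 (b.append mutates the shared list): a = [50, 19, 5, 59], b = [50, 19, 5, 59]
After line 4 (same = a is b; same object -> True): same = True

[50, 19, 5, 59]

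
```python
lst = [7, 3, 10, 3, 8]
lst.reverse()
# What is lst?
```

[8, 3, 10, 3, 7]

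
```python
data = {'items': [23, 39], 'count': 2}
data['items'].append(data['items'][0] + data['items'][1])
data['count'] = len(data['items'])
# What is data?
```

After line 1: data = {'items': [23, 39], 'count': 2}
After line 2 (append 23 + 39 = 62): data = {'items': [23, 39, 62], 'count': 2}
After line 3 (count = len(items) = 3): data = {'items': [23, 39, 62], 'count': 3}

{'items': [23, 39, 62], 'count': 3}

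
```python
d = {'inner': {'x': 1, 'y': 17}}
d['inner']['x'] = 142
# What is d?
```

After line 1: d = {'inner': {'x': 1, 'y': 17}}
After line 2 (inner x overwritten): d = {'inner': {'x': 142, 'y': 17}}

{'inner': {'x': 142, 'y': 17}}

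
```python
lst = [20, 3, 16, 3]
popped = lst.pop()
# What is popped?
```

3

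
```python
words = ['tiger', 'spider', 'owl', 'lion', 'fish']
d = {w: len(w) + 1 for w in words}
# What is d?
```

{'tiger': 6, 'spider': 7, 'owl': 4, 'lion': 5, 'fish': 5}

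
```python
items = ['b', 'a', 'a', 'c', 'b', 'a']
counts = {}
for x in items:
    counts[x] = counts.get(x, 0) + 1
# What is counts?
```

Initial: counts = {}, items = ['b', 'a', 'a', 'c', 'b', 'a']
See 'b': counts = {'b': 1}
See 'a': counts = {'b': 1, 'a': 1}
See 'a': counts = {'b': 1, 'a': 2}
See 'c': counts = {'b': 1, 'a': 2, 'c': 1}
See 'b': counts = {'b': 2, 'a': 2, 'c': 1}
See 'a': counts = {'b': 2, 'a': 3, 'c': 1}

{'b': 2, 'a': 3, 'c': 1}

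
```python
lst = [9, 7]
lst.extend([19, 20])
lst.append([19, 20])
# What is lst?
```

After line 1: lst = [9, 7]
After line 2 (extend unpacks [19, 20]): lst = [9, 7, 19, 20]
After line 3 (append adds [19, 20] as single element): lst = [9, 7, 19, 20, [19, 20]]

[9, 7, 19, 20, [19, 20]]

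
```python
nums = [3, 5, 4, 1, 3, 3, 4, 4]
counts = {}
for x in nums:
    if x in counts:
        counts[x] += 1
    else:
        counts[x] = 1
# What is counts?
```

Initial: counts = {}, nums = [3, 5, 4, 1, 3, 3, 4, 4]
See 3: counts = {3: 1}
See 5: counts = {3: 1, 5: 1}
See 4: counts = {3: 1, 5: 1, 4: 1}
See 1: counts = {3: 1, 5: 1, 4: 1, 1: 1}
See 3: counts = {3: 2, 5: 1, 4: 1, 1: 1}
See 3: counts = {3: 3, 5: 1, 4: 1, 1: 1}
See 4: counts = {3: 3, 5: 1, 4: 2, 1: 1}
See 4: counts = {3: 3, 5: 1, 4: 3, 1: 1}

{3: 3, 5: 1, 4: 3, 1: 1}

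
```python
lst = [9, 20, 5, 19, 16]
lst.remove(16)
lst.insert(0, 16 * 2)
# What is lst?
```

After line 1: lst = [9, 20, 5, 19, 16]
After line 2 (remove first 16): lst = [9, 20, 5, 19]
After line 3 (insert 32 at index 0): lst = [32, 9, 20, 5, 19]

[32, 9, 20, 5, 19]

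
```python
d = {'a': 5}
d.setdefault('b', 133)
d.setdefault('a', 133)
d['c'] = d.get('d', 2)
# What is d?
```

After line 1: d = {'a': 5}
After line 2 (setdefault adds 'b'=133): d = {'a': 5, 'b': 133}
After line 3 (setdefault 'a' no-op, already exists): d = {'a': 5, 'b': 133}
After line 4 (get('d', 2) returns default since 'd' not in d): d = {'a': 5, 'b': 133, 'c': 2}

{'a': 5, 'b': 133, 'c': 2}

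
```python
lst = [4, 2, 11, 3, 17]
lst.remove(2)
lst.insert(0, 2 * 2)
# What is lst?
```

After line 1: lst = [4, 2, 11, 3, 17]
After line 2 (remove first 2): lst = [4, 11, 3, 17]
After line 3 (insert 4 at index 0): lst = [4, 4, 11, 3, 17]

[4, 4, 11, 3, 17]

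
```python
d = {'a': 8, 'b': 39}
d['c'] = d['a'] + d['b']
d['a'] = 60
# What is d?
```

After line 1: d = {'a': 8, 'b': 39}
After line 2 (d['c'] = 8 + 39): d = {'a': 8, 'b': 39, 'c': 47}
After line 3: d = {'a': 60, 'b': 39, 'c': 47}

{'a': 60, 'b': 39, 'c': 47}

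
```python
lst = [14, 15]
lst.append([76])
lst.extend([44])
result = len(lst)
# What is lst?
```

After line 1: lst = [14, 15]
After line 2 (append adds [76] as single element): lst = [14, 15, [76]]
After line 3 (extend unpacks [44], adds 44): lst = [14, 15, [76], 44]
After line 4: result = len(lst) = 4

[14, 15, [76], 44]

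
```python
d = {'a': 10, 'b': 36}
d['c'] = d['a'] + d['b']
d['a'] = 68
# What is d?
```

After line 1: d = {'a': 10, 'b': 36}
After line 2 (d['c'] = 10 + 36): d = {'a': 10, 'b': 36, 'c': 46}
After line 3: d = {'a': 68, 'b': 36, 'c': 46}

{'a': 68, 'b': 36, 'c': 46}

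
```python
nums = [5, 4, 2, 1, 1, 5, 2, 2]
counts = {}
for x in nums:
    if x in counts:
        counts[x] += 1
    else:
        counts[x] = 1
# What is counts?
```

Initial: counts = {}, nums = [5, 4, 2, 1, 1, 5, 2, 2]
See 5: counts = {5: 1}
See 4: counts = {5: 1, 4: 1}
See 2: counts = {5: 1, 4: 1, 2: 1}
See 1: counts = {5: 1, 4: 1, 2: 1, 1: 1}
See 1: counts = {5: 1, 4: 1, 2: 1, 1: 2}
See 5: counts = {5: 2, 4: 1, 2: 1, 1: 2}
See 2: counts = {5: 2, 4: 1, 2: 2, 1: 2}
See 2: counts = {5: 2, 4: 1, 2: 3, 1: 2}

{5: 2, 4: 1, 2: 3, 1: 2}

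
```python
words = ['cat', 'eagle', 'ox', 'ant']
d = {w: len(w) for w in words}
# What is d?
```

{'cat': 3, 'eagle': 5, 'ox': 2, 'ant': 3}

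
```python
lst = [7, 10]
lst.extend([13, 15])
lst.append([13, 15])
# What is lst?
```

After line 1: lst = [7, 10]
After line 2 (extend unpacks [13, 15]): lst = [7, 10, 13, 15]
After line 3 (append adds [13, 15] as single element): lst = [7, 10, 13, 15, [13, 15]]

[7, 10, 13, 15, [13, 15]]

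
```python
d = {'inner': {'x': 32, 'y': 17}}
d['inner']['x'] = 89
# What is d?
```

After line 1: d = {'inner': {'x': 32, 'y': 17}}
After line 2 (inner x overwritten): d = {'inner': {'x': 89, 'y': 17}}

{'inner': {'x': 89, 'y': 17}}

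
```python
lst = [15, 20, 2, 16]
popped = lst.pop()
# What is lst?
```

[15, 20, 2]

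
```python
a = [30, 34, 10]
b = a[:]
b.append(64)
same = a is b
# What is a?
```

After line 1: a = [30, 34, 10]
After line 2 (b = a[:] is a shallow copy, new object): a = [30, 34, 10], b = [30, 34, 10]
After line 3 (append only mutates b): a = [30, 34, 10], b = [30, 34, 10, 64]
After line 4 (same = a is b; different objects -> False): same = False

[30, 34, 10]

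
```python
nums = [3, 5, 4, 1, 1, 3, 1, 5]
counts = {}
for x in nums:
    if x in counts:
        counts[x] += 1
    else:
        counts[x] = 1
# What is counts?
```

Initial: counts = {}, nums = [3, 5, 4, 1, 1, 3, 1, 5]
See 3: counts = {3: 1}
See 5: counts = {3: 1, 5: 1}
See 4: counts = {3: 1, 5: 1, 4: 1}
See 1: counts = {3: 1, 5: 1, 4: 1, 1: 1}
See 1: counts = {3: 1, 5: 1, 4: 1, 1: 2}
See 3: counts = {3: 2, 5: 1, 4: 1, 1: 2}
See 1: counts = {3: 2, 5: 1, 4: 1, 1: 3}
See 5: counts = {3: 2, 5: 2, 4: 1, 1: 3}

{3: 2, 5: 2, 4: 1, 1: 3}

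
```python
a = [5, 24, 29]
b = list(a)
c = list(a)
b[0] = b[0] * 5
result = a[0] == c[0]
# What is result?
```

After line 1: a = [5, 24, 29]
After line 2 (b = list(a), copy): a = [5, 24, 29], b = [5, 24, 29]
After line 3 (c = list(a) is a copy, new object): c = [5, 24, 29]
After line 4 (b[0] = 5 * 5 = 25; only b mutates (copy)): a = [5, 24, 29], b = [25, 24, 29], c = [5, 24, 29]
After line 5 (a[0] = 5, c[0] = 5; result = True)

True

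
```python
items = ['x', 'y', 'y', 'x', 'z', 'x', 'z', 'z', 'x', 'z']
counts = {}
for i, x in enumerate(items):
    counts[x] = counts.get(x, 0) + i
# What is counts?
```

Initial: counts = {}, items = ['x', 'y', 'y', 'x', 'z', 'x', 'z', 'z', 'x', 'z']
i=0, x='x': counts = {'x': 0}
i=1, x='y': counts = {'x': 0, 'y': 1}
i=2, x='y': counts = {'x': 0, 'y': 3}
i=3, x='x': counts = {'x': 3, 'y': 3}
i=4, x='z': counts = {'x': 3, 'y': 3, 'z': 4}
i=5, x='x': counts = {'x': 8, 'y': 3, 'z': 4}
i=6, x='z': counts = {'x': 8, 'y': 3, 'z': 10}
i=7, x='z': counts = {'x': 8, 'y': 3, 'z': 17}
i=8, x='x': counts = {'x': 16, 'y': 3, 'z': 17}
i=9, x='z': counts = {'x': 16, 'y': 3, 'z': 26}

{'x': 16, 'y': 3, 'z': 26}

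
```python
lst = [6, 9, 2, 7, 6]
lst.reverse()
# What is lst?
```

[6, 7, 2, 9, 6]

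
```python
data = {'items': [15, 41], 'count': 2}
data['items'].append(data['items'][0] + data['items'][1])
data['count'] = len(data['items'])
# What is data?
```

After line 1: data = {'items': [15, 41], 'count': 2}
After line 2 (append 15 + 41 = 56): data = {'items': [15, 41, 56], 'count': 2}
After line 3 (count = len(items) = 3): data = {'items': [15, 41, 56], 'count': 3}

{'items': [15, 41, 56], 'count': 3}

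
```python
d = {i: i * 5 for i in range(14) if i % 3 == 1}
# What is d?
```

{1: 5, 4: 20, 7: 35, 10: 50, 13: 65}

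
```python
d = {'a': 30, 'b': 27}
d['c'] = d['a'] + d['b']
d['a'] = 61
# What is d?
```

After line 1: d = {'a': 30, 'b': 27}
After line 2 (d['c'] = 30 + 27): d = {'a': 30, 'b': 27, 'c': 57}
After line 3: d = {'a': 61, 'b': 27, 'c': 57}

{'a': 61, 'b': 27, 'c': 57}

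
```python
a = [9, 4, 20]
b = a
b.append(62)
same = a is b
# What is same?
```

After line 1: a = [9, 4, 20]
After line 2 (b = a is an alias, same object): a = [9, 4, 20], b = [9, 4, 20]
After line 3 (b.append mutates the shared list): a = [9, 4, 20, 62], b = [9, 4, 20, 62]
After line 4 (same = a is b; same object -> True): same = True

True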